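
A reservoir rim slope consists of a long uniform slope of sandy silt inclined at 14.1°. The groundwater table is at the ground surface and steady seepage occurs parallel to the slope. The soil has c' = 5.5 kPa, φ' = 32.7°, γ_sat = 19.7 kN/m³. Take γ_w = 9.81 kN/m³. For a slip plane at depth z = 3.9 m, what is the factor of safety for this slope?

FS = 1.59

With seepage parallel to the slope and the water table at the surface, the effective normal stress on the slip plane uses the buoyant unit weight γ' = γ_sat − γ_w while the driving shear stress uses γ_sat:
FS = [c' + γ' z cos²β tanφ'] / [γ_sat z sinβ cosβ]
γ' = 19.7 − 9.81 = 9.89 kN/m³
Numerator = 5.5 + 9.89·3.9·cos²14.1°·tan32.7° = 5.5 + 9.89·3.9·0.9407·0.6420 = 28.793 kPa
Denominator = 19.7·3.9·sin14.1°·cos14.1° = 19.7·3.9·0.2436·0.9699 = 18.153 kPa
FS = 28.793 / 18.153 = 1.586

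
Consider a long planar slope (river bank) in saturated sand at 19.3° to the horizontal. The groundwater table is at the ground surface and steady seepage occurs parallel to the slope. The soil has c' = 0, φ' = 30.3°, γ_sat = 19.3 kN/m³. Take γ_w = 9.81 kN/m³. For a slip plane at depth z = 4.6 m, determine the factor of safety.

With seepage parallel to the slope and the water table at the surface, the effective normal stress on the slip plane uses the buoyant unit weight γ' = γ_sat − γ_w while the driving shear stress uses γ_sat:
FS = [c' + γ' z cos²β tanφ'] / [γ_sat z sinβ cosβ]
(For c' = 0 this reduces to FS = (γ'/γ_sat)·tanφ'/tanβ.)
γ' = 19.3 − 9.81 = 9.49 kN/m³
Numerator = 0.0 + 9.49·4.6·cos²19.3°·tan30.3° = 0.0 + 9.49·4.6·0.8908·0.5844 = 22.723 kPa
Denominator = 19.3·4.6·sin19.3°·cos19.3° = 19.3·4.6·0.3305·0.9438 = 27.694 kPa
FS = 22.723 / 27.694 = 0.820

FS = 0.82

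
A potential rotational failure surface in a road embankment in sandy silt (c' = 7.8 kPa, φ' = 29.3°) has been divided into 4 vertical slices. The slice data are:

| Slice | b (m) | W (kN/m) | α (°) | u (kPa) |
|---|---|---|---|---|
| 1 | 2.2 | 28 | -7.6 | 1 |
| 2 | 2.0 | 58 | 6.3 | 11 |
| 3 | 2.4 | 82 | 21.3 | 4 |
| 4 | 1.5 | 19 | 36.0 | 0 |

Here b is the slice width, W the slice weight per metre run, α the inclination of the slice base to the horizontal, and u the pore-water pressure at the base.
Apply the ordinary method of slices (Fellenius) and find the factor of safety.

Ordinary method of slices: FS = Σ[c'·Δl_i + (W_i cosα_i − u_i·Δl_i)·tanφ'] / Σ W_i sinα_i, with Δl_i = b_i / cosα_i.
Slice 1: Δl = 2.2/cos(-7.6°) = 2.219 m; N'_1 = 28·cos(-7.6°) − 1·2.219 = 25.5; c'Δl = 17.31; W sinα = -3.7
Slice 2: Δl = 2.0/cos6.3° = 2.012 m; N'_2 = 58·cos6.3° − 11·2.012 = 35.5; c'Δl = 15.69; W sinα = 6.4
Slice 3: Δl = 2.4/cos21.3° = 2.576 m; N'_3 = 82·cos21.3° − 4·2.576 = 66.1; c'Δl = 20.09; W sinα = 29.8
Slice 4: Δl = 1.5/cos36.0° = 1.854 m; N'_4 = 19·cos36.0° − 0·1.854 = 15.4; c'Δl = 14.46; W sinα = 11.2
Σc'Δl = 67.6 kN/m; ΣN' = 142.5 kN/m; ΣW sinα = 43.6 kN/m
Resisting = 67.6 + 142.5·tan29.3° = 67.6 + 80.0 = 147.5 kN/m
FS = 147.5 / 43.6 = 3.383

FS = 3.38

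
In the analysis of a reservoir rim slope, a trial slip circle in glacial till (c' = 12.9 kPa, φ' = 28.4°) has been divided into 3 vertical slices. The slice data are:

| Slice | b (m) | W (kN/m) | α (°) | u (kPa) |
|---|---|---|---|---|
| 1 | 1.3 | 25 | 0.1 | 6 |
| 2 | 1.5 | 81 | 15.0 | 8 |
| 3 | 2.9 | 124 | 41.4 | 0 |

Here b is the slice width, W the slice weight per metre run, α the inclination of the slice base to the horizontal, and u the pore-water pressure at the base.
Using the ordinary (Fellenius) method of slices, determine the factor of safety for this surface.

FS = 1.77

Ordinary method of slices: FS = Σ[c'·Δl_i + (W_i cosα_i − u_i·Δl_i)·tanφ'] / Σ W_i sinα_i, with Δl_i = b_i / cosα_i.
Slice 1: Δl = 1.3/cos0.1° = 1.300 m; N'_1 = 25·cos0.1° − 6·1.300 = 17.2; c'Δl = 16.77; W sinα = 0.0
Slice 2: Δl = 1.5/cos15.0° = 1.553 m; N'_2 = 81·cos15.0° − 8·1.553 = 65.8; c'Δl = 20.03; W sinα = 21.0
Slice 3: Δl = 2.9/cos41.4° = 3.866 m; N'_3 = 124·cos41.4° − 0·3.866 = 93.0; c'Δl = 49.87; W sinα = 82.0
Σc'Δl = 86.7 kN/m; ΣN' = 176.0 kN/m; ΣW sinα = 103.0 kN/m
Resisting = 86.7 + 176.0·tan28.4° = 86.7 + 95.2 = 181.9 kN/m
FS = 181.9 / 103.0 = 1.765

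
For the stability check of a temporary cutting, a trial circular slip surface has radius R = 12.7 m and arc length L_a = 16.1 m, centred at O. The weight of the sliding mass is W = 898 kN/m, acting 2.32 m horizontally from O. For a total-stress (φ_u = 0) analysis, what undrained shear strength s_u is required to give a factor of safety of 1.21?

FS = s_u·L_a·R / (W·d), so s_u = FS·W·d / (L_a·R).
s_u = 1.21·898·2.32 / (16.10·12.7) = 2520.9 / 204.47 = 12.33 kPa

s_u = 12.3 kPa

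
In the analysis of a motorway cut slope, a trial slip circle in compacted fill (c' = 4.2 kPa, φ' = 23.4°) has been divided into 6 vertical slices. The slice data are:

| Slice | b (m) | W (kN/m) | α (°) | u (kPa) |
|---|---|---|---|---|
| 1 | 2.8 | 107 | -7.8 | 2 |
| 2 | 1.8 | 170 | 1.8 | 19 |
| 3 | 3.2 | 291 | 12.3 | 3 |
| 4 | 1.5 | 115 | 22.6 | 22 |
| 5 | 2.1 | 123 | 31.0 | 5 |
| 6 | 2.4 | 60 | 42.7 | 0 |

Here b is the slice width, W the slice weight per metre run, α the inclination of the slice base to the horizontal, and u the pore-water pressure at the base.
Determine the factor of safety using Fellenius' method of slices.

FS = 1.86

Ordinary method of slices: FS = Σ[c'·Δl_i + (W_i cosα_i − u_i·Δl_i)·tanφ'] / Σ W_i sinα_i, with Δl_i = b_i / cosα_i.
Slice 1: Δl = 2.8/cos(-7.8°) = 2.826 m; N'_1 = 107·cos(-7.8°) − 2·2.826 = 100.4; c'Δl = 11.87; W sinα = -14.5
Slice 2: Δl = 1.8/cos1.8° = 1.801 m; N'_2 = 170·cos1.8° − 19·1.801 = 135.7; c'Δl = 7.56; W sinα = 5.3
Slice 3: Δl = 3.2/cos12.3° = 3.275 m; N'_3 = 291·cos12.3° − 3·3.275 = 274.5; c'Δl = 13.76; W sinα = 62.0
Slice 4: Δl = 1.5/cos22.6° = 1.625 m; N'_4 = 115·cos22.6° − 22·1.625 = 70.4; c'Δl = 6.82; W sinα = 44.2
Slice 5: Δl = 2.1/cos31.0° = 2.450 m; N'_5 = 123·cos31.0° − 5·2.450 = 93.2; c'Δl = 10.29; W sinα = 63.3
Slice 6: Δl = 2.4/cos42.7° = 3.266 m; N'_6 = 60·cos42.7° − 0·3.266 = 44.1; c'Δl = 13.72; W sinα = 40.7
Σc'Δl = 64.0 kN/m; ΣN' = 718.3 kN/m; ΣW sinα = 201.0 kN/m
Resisting = 64.0 + 718.3·tan23.4° = 64.0 + 310.8 = 374.8 kN/m
FS = 374.8 / 201.0 = 1.864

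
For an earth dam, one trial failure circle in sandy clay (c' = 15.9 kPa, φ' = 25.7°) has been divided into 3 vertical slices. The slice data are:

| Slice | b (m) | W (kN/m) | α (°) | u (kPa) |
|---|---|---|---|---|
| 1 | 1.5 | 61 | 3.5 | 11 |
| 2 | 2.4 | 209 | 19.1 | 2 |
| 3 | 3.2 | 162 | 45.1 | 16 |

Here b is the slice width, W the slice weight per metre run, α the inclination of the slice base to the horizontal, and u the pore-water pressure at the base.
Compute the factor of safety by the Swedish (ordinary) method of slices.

FS = 1.45

Ordinary method of slices: FS = Σ[c'·Δl_i + (W_i cosα_i − u_i·Δl_i)·tanφ'] / Σ W_i sinα_i, with Δl_i = b_i / cosα_i.
Slice 1: Δl = 1.5/cos3.5° = 1.503 m; N'_1 = 61·cos3.5° − 11·1.503 = 44.4; c'Δl = 23.89; W sinα = 3.7
Slice 2: Δl = 2.4/cos19.1° = 2.540 m; N'_2 = 209·cos19.1° − 2·2.540 = 192.4; c'Δl = 40.38; W sinα = 68.4
Slice 3: Δl = 3.2/cos45.1° = 4.533 m; N'_3 = 162·cos45.1° − 16·4.533 = 41.8; c'Δl = 72.08; W sinα = 114.8
Σc'Δl = 136.4 kN/m; ΣN' = 278.6 kN/m; ΣW sinα = 186.9 kN/m
Resisting = 136.4 + 278.6·tan25.7° = 136.4 + 134.1 = 270.4 kN/m
FS = 270.4 / 186.9 = 1.447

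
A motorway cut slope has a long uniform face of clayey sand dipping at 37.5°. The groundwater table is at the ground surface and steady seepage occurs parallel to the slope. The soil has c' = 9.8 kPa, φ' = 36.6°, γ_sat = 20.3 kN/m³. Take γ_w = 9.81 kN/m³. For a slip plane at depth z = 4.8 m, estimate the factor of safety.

With seepage parallel to the slope and the water table at the surface, the effective normal stress on the slip plane uses the buoyant unit weight γ' = γ_sat − γ_w while the driving shear stress uses γ_sat:
FS = [c' + γ' z cos²β tanφ'] / [γ_sat z sinβ cosβ]
γ' = 20.3 − 9.81 = 10.49 kN/m³
Numerator = 9.8 + 10.49·4.8·cos²37.5°·tan36.6° = 9.8 + 10.49·4.8·0.6294·0.7427 = 33.337 kPa
Denominator = 20.3·4.8·sin37.5°·cos37.5° = 20.3·4.8·0.6088·0.7934 = 47.060 kPa
FS = 33.337 / 47.060 = 0.708

FS = 0.71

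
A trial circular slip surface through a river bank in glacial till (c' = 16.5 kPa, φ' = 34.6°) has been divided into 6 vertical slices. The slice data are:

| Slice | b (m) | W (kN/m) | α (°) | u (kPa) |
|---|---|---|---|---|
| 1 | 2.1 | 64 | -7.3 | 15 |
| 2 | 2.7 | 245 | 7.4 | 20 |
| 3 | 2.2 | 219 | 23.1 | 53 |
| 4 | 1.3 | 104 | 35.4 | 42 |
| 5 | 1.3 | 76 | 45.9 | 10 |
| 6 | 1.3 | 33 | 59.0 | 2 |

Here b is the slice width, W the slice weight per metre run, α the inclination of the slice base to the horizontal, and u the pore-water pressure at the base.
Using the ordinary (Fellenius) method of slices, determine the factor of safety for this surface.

Ordinary method of slices: FS = Σ[c'·Δl_i + (W_i cosα_i − u_i·Δl_i)·tanφ'] / Σ W_i sinα_i, with Δl_i = b_i / cosα_i.
Slice 1: Δl = 2.1/cos(-7.3°) = 2.117 m; N'_1 = 64·cos(-7.3°) − 15·2.117 = 31.7; c'Δl = 34.93; W sinα = -8.1
Slice 2: Δl = 2.7/cos7.4° = 2.723 m; N'_2 = 245·cos7.4° − 20·2.723 = 188.5; c'Δl = 44.92; W sinα = 31.6
Slice 3: Δl = 2.2/cos23.1° = 2.392 m; N'_3 = 219·cos23.1° − 53·2.392 = 74.7; c'Δl = 39.46; W sinα = 85.9
Slice 4: Δl = 1.3/cos35.4° = 1.595 m; N'_4 = 104·cos35.4° − 42·1.595 = 17.8; c'Δl = 26.31; W sinα = 60.2
Slice 5: Δl = 1.3/cos45.9° = 1.868 m; N'_5 = 76·cos45.9° − 10·1.868 = 34.2; c'Δl = 30.82; W sinα = 54.6
Slice 6: Δl = 1.3/cos59.0° = 2.524 m; N'_6 = 33·cos59.0° − 2·2.524 = 11.9; c'Δl = 41.65; W sinα = 28.3
Σc'Δl = 218.1 kN/m; ΣN' = 358.9 kN/m; ΣW sinα = 252.5 kN/m
Resisting = 218.1 + 358.9·tan34.6° = 218.1 + 247.6 = 465.7 kN/m
FS = 465.7 / 252.5 = 1.845

FS = 1.84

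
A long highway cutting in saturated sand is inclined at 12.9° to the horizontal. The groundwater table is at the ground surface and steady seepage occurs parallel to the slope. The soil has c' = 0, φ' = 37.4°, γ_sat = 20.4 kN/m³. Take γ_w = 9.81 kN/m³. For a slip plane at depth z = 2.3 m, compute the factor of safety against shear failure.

With seepage parallel to the slope and the water table at the surface, the effective normal stress on the slip plane uses the buoyant unit weight γ' = γ_sat − γ_w while the driving shear stress uses γ_sat:
FS = [c' + γ' z cos²β tanφ'] / [γ_sat z sinβ cosβ]
(For c' = 0 this reduces to FS = (γ'/γ_sat)·tanφ'/tanβ.)
γ' = 20.4 − 9.81 = 10.59 kN/m³
Numerator = 0.0 + 10.59·2.3·cos²12.9°·tan37.4° = 0.0 + 10.59·2.3·0.9502·0.7646 = 17.694 kPa
Denominator = 20.4·2.3·sin12.9°·cos12.9° = 20.4·2.3·0.2233·0.9748 = 10.211 kPa
FS = 17.694 / 10.211 = 1.733

FS = 1.73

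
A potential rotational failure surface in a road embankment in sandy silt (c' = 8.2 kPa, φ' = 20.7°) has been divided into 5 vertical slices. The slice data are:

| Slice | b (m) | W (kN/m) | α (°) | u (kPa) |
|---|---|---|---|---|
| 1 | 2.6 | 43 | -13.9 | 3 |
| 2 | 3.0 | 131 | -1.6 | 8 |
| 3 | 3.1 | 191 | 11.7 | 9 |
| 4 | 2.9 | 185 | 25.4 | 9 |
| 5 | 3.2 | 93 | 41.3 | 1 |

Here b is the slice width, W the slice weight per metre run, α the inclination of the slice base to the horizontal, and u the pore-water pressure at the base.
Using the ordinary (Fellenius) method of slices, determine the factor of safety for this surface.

FS = 1.96

Ordinary method of slices: FS = Σ[c'·Δl_i + (W_i cosα_i − u_i·Δl_i)·tanφ'] / Σ W_i sinα_i, with Δl_i = b_i / cosα_i.
Slice 1: Δl = 2.6/cos(-13.9°) = 2.678 m; N'_1 = 43·cos(-13.9°) − 3·2.678 = 33.7; c'Δl = 21.96; W sinα = -10.3
Slice 2: Δl = 3.0/cos(-1.6°) = 3.001 m; N'_2 = 131·cos(-1.6°) − 8·3.001 = 106.9; c'Δl = 24.61; W sinα = -3.7
Slice 3: Δl = 3.1/cos11.7° = 3.166 m; N'_3 = 191·cos11.7° − 9·3.166 = 158.5; c'Δl = 25.96; W sinα = 38.7
Slice 4: Δl = 2.9/cos25.4° = 3.210 m; N'_4 = 185·cos25.4° − 9·3.210 = 138.2; c'Δl = 26.32; W sinα = 79.4
Slice 5: Δl = 3.2/cos41.3° = 4.259 m; N'_5 = 93·cos41.3° − 1·4.259 = 65.6; c'Δl = 34.93; W sinα = 61.4
Σc'Δl = 133.8 kN/m; ΣN' = 503.0 kN/m; ΣW sinα = 165.5 kN/m
Resisting = 133.8 + 503.0·tan20.7° = 133.8 + 190.1 = 323.9 kN/m
FS = 323.9 / 165.5 = 1.957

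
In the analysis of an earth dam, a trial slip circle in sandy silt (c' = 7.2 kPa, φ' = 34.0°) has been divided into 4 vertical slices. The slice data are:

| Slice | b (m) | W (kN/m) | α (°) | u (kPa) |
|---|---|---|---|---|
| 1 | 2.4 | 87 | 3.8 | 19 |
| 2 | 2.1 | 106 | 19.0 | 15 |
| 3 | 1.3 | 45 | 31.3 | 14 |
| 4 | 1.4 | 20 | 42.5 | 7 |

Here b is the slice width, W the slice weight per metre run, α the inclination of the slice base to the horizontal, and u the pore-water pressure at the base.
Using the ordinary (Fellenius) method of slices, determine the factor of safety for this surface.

Ordinary method of slices: FS = Σ[c'·Δl_i + (W_i cosα_i − u_i·Δl_i)·tanφ'] / Σ W_i sinα_i, with Δl_i = b_i / cosα_i.
Slice 1: Δl = 2.4/cos3.8° = 2.405 m; N'_1 = 87·cos3.8° − 19·2.405 = 41.1; c'Δl = 17.32; W sinα = 5.8
Slice 2: Δl = 2.1/cos19.0° = 2.221 m; N'_2 = 106·cos19.0° − 15·2.221 = 66.9; c'Δl = 15.99; W sinα = 34.5
Slice 3: Δl = 1.3/cos31.3° = 1.521 m; N'_3 = 45·cos31.3° − 14·1.521 = 17.2; c'Δl = 10.95; W sinα = 23.4
Slice 4: Δl = 1.4/cos42.5° = 1.899 m; N'_4 = 20·cos42.5° − 7·1.899 = 1.5; c'Δl = 13.67; W sinα = 13.5
Σc'Δl = 57.9 kN/m; ΣN' = 126.6 kN/m; ΣW sinα = 77.2 kN/m
Resisting = 57.9 + 126.6·tan34.0° = 57.9 + 85.4 = 143.3 kN/m
FS = 143.3 / 77.2 = 1.858

FS = 1.86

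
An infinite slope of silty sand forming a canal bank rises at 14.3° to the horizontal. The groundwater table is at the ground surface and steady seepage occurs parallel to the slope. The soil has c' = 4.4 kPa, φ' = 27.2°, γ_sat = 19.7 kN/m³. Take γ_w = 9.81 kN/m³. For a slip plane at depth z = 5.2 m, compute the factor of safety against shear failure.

FS = 1.19

With seepage parallel to the slope and the water table at the surface, the effective normal stress on the slip plane uses the buoyant unit weight γ' = γ_sat − γ_w while the driving shear stress uses γ_sat:
FS = [c' + γ' z cos²β tanφ'] / [γ_sat z sinβ cosβ]
γ' = 19.7 − 9.81 = 9.89 kN/m³
Numerator = 4.4 + 9.89·5.2·cos²14.3°·tan27.2° = 4.4 + 9.89·5.2·0.9390·0.5139 = 29.218 kPa
Denominator = 19.7·5.2·sin14.3°·cos14.3° = 19.7·5.2·0.2470·0.9690 = 24.519 kPa
FS = 29.218 / 24.519 = 1.192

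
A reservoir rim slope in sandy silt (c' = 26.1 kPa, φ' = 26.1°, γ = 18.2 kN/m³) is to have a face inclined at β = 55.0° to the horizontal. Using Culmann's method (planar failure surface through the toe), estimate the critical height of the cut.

H_c = 33.88 m

Culmann's analysis gives the critical failure plane at α_cr = (β + φ')/2 = (55.0 + 26.1)/2 = 40.5°, and the critical height
H_c = (4c'/γ) · sinβ cosφ' / [1 − cos(β − φ')]
    = (4·26.1/18.2) · sin55.0°·cos26.1° / [1 − cos(28.9°)]
    = 5.736 · 0.8192·0.8980 / [1 − 0.8755]
    = 5.736 · 0.7356 / 0.1245
    = 33.88 m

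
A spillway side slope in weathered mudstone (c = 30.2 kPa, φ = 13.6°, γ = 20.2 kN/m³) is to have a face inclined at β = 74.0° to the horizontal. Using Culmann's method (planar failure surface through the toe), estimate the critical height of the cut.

Culmann's analysis gives the critical failure plane at α_cr = (β + φ)/2 = (74.0 + 13.6)/2 = 43.8°, and the critical height
H_c = (4c/γ) · sinβ cosφ / [1 − cos(β − φ)]
    = (4·30.2/20.2) · sin74.0°·cos13.6° / [1 − cos(60.4°)]
    = 5.980 · 0.9613·0.9720 / [1 − 0.4939]
    = 5.980 · 0.9343 / 0.5061
    = 11.04 m

H_c = 11.04 m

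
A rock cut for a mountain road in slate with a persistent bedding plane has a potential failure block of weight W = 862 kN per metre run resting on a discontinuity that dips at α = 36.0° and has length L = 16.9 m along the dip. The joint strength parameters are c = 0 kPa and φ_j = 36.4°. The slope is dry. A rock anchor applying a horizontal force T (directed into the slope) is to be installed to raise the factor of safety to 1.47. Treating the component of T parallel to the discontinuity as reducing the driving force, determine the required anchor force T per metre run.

T = 142 kN/m

Resolving forces along and normal to the sliding plane, with the horizontal anchor force T adding T·sinα to the effective normal force and T·cosα acting up the plane against the driving force:
FS = [cL + (W cosα + T sinα) tanφ_j] / [W sinα − T cosα]
Without the anchor: N' = 697.4 kN/m, driving T_d = 506.7 kN/m, resisting R = 0·16.9 + 697.4·tan36.4° = 514.1 kN/m, FS = 1.01.
Setting FS = 1.47 and solving for T:
1.47·(506.7 − T cos36.0°) = 514.1 + T sin36.0°·tan36.4°
T·(sin36.0°·tan36.4° + 1.47·cos36.0°) = 1.47·506.7 − 514.1
T·(0.5878·0.7373 + 1.47·0.8090) = 744.8 − 514.1 = 230.7
T·1.6226 = 230.7
T = 142.2 kN/m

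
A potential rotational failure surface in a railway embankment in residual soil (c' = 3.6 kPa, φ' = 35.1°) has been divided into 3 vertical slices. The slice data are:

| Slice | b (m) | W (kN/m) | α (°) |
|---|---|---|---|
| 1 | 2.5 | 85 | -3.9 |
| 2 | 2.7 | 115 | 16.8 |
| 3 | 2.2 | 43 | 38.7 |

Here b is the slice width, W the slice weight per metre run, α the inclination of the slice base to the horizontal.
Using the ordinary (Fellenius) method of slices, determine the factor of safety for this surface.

FS = 3.49

Ordinary method of slices: FS = Σ[c'·Δl_i + (W_i cosα_i)·tanφ'] / Σ W_i sinα_i, with Δl_i = b_i / cosα_i.
Slice 1: Δl = 2.5/cos(-3.9°) = 2.506 m; N'_1 = 85·cos(-3.9°) = 84.8; c'Δl = 9.02; W sinα = -5.8
Slice 2: Δl = 2.7/cos16.8° = 2.820 m; N'_2 = 115·cos16.8° = 110.1; c'Δl = 10.15; W sinα = 33.2
Slice 3: Δl = 2.2/cos38.7° = 2.819 m; N'_3 = 43·cos38.7° = 33.6; c'Δl = 10.15; W sinα = 26.9
Σc'Δl = 29.3 kN/m; ΣN' = 228.5 kN/m; ΣW sinα = 54.3 kN/m
Resisting = 29.3 + 228.5·tan35.1° = 29.3 + 160.6 = 189.9 kN/m
FS = 189.9 / 54.3 = 3.494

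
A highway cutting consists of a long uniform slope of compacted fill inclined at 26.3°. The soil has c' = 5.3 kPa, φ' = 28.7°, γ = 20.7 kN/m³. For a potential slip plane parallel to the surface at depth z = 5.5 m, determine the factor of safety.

For an infinite slope with a slip plane parallel to the surface (no pore pressure): FS = [c' + γz cos²β tanφ'] / [γz sinβ cosβ].
γz = 20.7·5.5 = 113.85 kN/m²
Numerator = 5.3 + 113.85·cos²26.3°·tan28.7° = 5.3 + 113.85·0.8037·0.5475 = 55.395 kPa
Denominator = 113.85·sin26.3°·cos26.3° = 113.85·0.4431·0.8965 = 45.222 kPa
FS = 55.395 / 45.222 = 1.225

FS = 1.22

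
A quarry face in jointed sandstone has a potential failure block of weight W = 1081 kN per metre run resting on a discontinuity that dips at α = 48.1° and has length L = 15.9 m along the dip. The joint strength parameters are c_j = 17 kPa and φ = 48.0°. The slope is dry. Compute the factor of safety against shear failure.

FS = 1.33

Resolving the block weight along and normal to the plane and applying the Mohr–Coulomb strength on the joint:
N' = W cosα = 1081·cos48.1° = 721.9 kN/m
Driving force T = W sinα = 1081·sin48.1° = 804.6 kN/m
Resisting force R = c_j·L + N'·tanφ = 17·15.9 + 721.9·tan48.0° = 270.3 + 801.8 = 1072.1 kN/m
FS = R / T = 1072.1 / 804.6 = 1.332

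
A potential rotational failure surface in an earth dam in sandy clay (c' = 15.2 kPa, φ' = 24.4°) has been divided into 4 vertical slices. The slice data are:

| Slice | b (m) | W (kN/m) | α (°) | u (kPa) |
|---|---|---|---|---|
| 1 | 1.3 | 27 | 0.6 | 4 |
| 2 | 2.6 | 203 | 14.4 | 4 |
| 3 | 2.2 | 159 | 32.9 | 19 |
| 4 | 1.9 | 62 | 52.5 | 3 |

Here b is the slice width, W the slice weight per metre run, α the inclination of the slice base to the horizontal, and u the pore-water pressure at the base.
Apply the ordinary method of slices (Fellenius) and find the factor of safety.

FS = 1.57

Ordinary method of slices: FS = Σ[c'·Δl_i + (W_i cosα_i − u_i·Δl_i)·tanφ'] / Σ W_i sinα_i, with Δl_i = b_i / cosα_i.
Slice 1: Δl = 1.3/cos0.6° = 1.300 m; N'_1 = 27·cos0.6° − 4·1.300 = 21.8; c'Δl = 19.76; W sinα = 0.3
Slice 2: Δl = 2.6/cos14.4° = 2.684 m; N'_2 = 203·cos14.4° − 4·2.684 = 185.9; c'Δl = 40.80; W sinα = 50.5
Slice 3: Δl = 2.2/cos32.9° = 2.620 m; N'_3 = 159·cos32.9° − 19·2.620 = 83.7; c'Δl = 39.83; W sinα = 86.4
Slice 4: Δl = 1.9/cos52.5° = 3.121 m; N'_4 = 62·cos52.5° − 3·3.121 = 28.4; c'Δl = 47.44; W sinα = 49.2
Σc'Δl = 147.8 kN/m; ΣN' = 319.8 kN/m; ΣW sinα = 186.3 kN/m
Resisting = 147.8 + 319.8·tan24.4° = 147.8 + 145.1 = 292.9 kN/m
FS = 292.9 / 186.3 = 1.572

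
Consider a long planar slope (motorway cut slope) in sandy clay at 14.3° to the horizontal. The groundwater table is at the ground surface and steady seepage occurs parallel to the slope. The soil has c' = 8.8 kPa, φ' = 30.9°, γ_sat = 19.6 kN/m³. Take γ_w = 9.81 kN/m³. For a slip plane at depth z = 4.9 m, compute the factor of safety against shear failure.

FS = 1.56

With seepage parallel to the slope and the water table at the surface, the effective normal stress on the slip plane uses the buoyant unit weight γ' = γ_sat − γ_w while the driving shear stress uses γ_sat:
FS = [c' + γ' z cos²β tanφ'] / [γ_sat z sinβ cosβ]
γ' = 19.6 − 9.81 = 9.79 kN/m³
Numerator = 8.8 + 9.79·4.9·cos²14.3°·tan30.9° = 8.8 + 9.79·4.9·0.9390·0.5985 = 35.758 kPa
Denominator = 19.6·4.9·sin14.3°·cos14.3° = 19.6·4.9·0.2470·0.9690 = 22.987 kPa
FS = 35.758 / 22.987 = 1.556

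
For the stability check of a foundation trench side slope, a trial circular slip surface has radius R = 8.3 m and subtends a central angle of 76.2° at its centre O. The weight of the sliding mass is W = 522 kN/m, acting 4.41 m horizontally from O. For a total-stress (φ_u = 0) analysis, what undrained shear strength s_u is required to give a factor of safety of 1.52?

s_u = 38.2 kPa

FS = s_u·L_a·R / (W·d), so s_u = FS·W·d / (L_a·R).
Arc length L_a = R·θ = 8.3·(76.2°·π/180) = 8.3·1.3299 = 11.04 m
s_u = 1.52·522·4.41 / (11.04·8.3) = 3499.1 / 91.62 = 38.19 kPa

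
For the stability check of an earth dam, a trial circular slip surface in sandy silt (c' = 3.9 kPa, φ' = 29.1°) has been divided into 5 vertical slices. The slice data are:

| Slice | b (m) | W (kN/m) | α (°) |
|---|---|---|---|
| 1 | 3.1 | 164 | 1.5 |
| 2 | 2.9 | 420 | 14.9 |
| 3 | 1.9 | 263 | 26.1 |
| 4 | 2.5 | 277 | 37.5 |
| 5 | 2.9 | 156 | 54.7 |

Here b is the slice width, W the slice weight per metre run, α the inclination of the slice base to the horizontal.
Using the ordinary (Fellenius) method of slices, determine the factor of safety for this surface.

Ordinary method of slices: FS = Σ[c'·Δl_i + (W_i cosα_i)·tanφ'] / Σ W_i sinα_i, with Δl_i = b_i / cosα_i.
Slice 1: Δl = 3.1/cos1.5° = 3.101 m; N'_1 = 164·cos1.5° = 163.9; c'Δl = 12.09; W sinα = 4.3
Slice 2: Δl = 2.9/cos14.9° = 3.001 m; N'_2 = 420·cos14.9° = 405.9; c'Δl = 11.70; W sinα = 108.0
Slice 3: Δl = 1.9/cos26.1° = 2.116 m; N'_3 = 263·cos26.1° = 236.2; c'Δl = 8.25; W sinα = 115.7
Slice 4: Δl = 2.5/cos37.5° = 3.151 m; N'_4 = 277·cos37.5° = 219.8; c'Δl = 12.29; W sinα = 168.6
Slice 5: Δl = 2.9/cos54.7° = 5.019 m; N'_5 = 156·cos54.7° = 90.1; c'Δl = 19.57; W sinα = 127.3
Σc'Δl = 63.9 kN/m; ΣN' = 1115.9 kN/m; ΣW sinα = 523.9 kN/m
Resisting = 63.9 + 1115.9·tan29.1° = 63.9 + 621.1 = 685.0 kN/m
FS = 685.0 / 523.9 = 1.307

FS = 1.31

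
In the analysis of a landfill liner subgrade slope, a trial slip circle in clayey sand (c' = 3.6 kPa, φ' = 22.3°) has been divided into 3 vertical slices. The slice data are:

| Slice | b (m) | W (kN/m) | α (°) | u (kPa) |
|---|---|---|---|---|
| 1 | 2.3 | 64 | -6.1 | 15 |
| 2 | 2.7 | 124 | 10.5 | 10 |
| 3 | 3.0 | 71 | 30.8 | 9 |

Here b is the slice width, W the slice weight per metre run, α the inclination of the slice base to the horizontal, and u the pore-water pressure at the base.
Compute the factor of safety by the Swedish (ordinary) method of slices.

Ordinary method of slices: FS = Σ[c'·Δl_i + (W_i cosα_i − u_i·Δl_i)·tanφ'] / Σ W_i sinα_i, with Δl_i = b_i / cosα_i.
Slice 1: Δl = 2.3/cos(-6.1°) = 2.313 m; N'_1 = 64·cos(-6.1°) − 15·2.313 = 28.9; c'Δl = 8.33; W sinα = -6.8
Slice 2: Δl = 2.7/cos10.5° = 2.746 m; N'_2 = 124·cos10.5° − 10·2.746 = 94.5; c'Δl = 9.89; W sinα = 22.6
Slice 3: Δl = 3.0/cos30.8° = 3.493 m; N'_3 = 71·cos30.8° − 9·3.493 = 29.6; c'Δl = 12.57; W sinα = 36.4
Σc'Δl = 30.8 kN/m; ΣN' = 153.0 kN/m; ΣW sinα = 52.2 kN/m
Resisting = 30.8 + 153.0·tan22.3° = 30.8 + 62.7 = 93.5 kN/m
FS = 93.5 / 52.2 = 1.793

FS = 1.79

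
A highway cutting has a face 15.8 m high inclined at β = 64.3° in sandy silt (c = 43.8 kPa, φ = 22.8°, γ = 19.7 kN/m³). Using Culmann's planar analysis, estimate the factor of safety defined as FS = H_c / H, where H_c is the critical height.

H_c = (4c/γ) · sinβ cosφ / [1 − cos(β − φ)]
    = (4·43.8/19.7) · sin64.3°·cos22.8° / [1 − cos41.5°]
    = 8.893 · 0.8307 / 0.2510 = 29.43 m
FS = H_c / H = 29.43 / 15.8 = 1.862

FS = 1.86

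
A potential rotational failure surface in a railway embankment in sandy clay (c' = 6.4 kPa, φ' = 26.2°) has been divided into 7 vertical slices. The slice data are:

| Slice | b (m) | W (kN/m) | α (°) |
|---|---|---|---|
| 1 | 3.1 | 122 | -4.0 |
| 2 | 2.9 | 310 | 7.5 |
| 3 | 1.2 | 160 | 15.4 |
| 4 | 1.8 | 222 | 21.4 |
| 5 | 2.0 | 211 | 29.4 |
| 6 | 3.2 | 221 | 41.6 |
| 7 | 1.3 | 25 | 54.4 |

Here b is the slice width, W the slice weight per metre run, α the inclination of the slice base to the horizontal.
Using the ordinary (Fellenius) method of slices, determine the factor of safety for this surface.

Ordinary method of slices: FS = Σ[c'·Δl_i + (W_i cosα_i)·tanφ'] / Σ W_i sinα_i, with Δl_i = b_i / cosα_i.
Slice 1: Δl = 3.1/cos(-4.0°) = 3.108 m; N'_1 = 122·cos(-4.0°) = 121.7; c'Δl = 19.89; W sinα = -8.5
Slice 2: Δl = 2.9/cos7.5° = 2.925 m; N'_2 = 310·cos7.5° = 307.3; c'Δl = 18.72; W sinα = 40.5
Slice 3: Δl = 1.2/cos15.4° = 1.245 m; N'_3 = 160·cos15.4° = 154.3; c'Δl = 7.97; W sinα = 42.5
Slice 4: Δl = 1.8/cos21.4° = 1.933 m; N'_4 = 222·cos21.4° = 206.7; c'Δl = 12.37; W sinα = 81.0
Slice 5: Δl = 2.0/cos29.4° = 2.296 m; N'_5 = 211·cos29.4° = 183.8; c'Δl = 14.69; W sinα = 103.6
Slice 6: Δl = 3.2/cos41.6° = 4.279 m; N'_6 = 221·cos41.6° = 165.3; c'Δl = 27.39; W sinα = 146.7
Slice 7: Δl = 1.3/cos54.4° = 2.233 m; N'_7 = 25·cos54.4° = 14.6; c'Δl = 14.29; W sinα = 20.3
Σc'Δl = 115.3 kN/m; ΣN' = 1153.6 kN/m; ΣW sinα = 426.1 kN/m
Resisting = 115.3 + 1153.6·tan26.2° = 115.3 + 567.7 = 683.0 kN/m
FS = 683.0 / 426.1 = 1.603

FS = 1.60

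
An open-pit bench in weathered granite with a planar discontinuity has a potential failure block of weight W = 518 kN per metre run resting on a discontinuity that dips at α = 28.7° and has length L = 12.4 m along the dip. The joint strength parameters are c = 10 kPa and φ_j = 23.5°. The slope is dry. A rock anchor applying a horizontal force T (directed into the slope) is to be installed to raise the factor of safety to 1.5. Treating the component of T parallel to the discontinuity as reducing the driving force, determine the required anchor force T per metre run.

Resolving forces along and normal to the sliding plane, with the horizontal anchor force T adding T·sinα to the effective normal force and T·cosα acting up the plane against the driving force:
FS = [cL + (W cosα + T sinα) tanφ_j] / [W sinα − T cosα]
Without the anchor: N' = 454.4 kN/m, driving T_d = 248.8 kN/m, resisting R = 10·12.4 + 454.4·tan23.5° = 321.6 kN/m, FS = 1.29.
Setting FS = 1.5 and solving for T:
1.5·(248.8 − T cos28.7°) = 321.6 + T sin28.7°·tan23.5°
T·(sin28.7°·tan23.5° + 1.5·cos28.7°) = 1.5·248.8 − 321.6
T·(0.4802·0.4348 + 1.5·0.8771) = 373.1 − 321.6 = 51.6
T·1.5245 = 51.6
T = 33.8 kN/m

T = 34 kN/m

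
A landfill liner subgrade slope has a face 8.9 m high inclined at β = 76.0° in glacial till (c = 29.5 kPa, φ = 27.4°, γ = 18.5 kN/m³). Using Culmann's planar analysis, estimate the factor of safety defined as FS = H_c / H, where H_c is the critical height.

FS = 1.82

H_c = (4c/γ) · sinβ cosφ / [1 − cos(β − φ)]
    = (4·29.5/18.5) · sin76.0°·cos27.4° / [1 − cos48.6°]
    = 6.378 · 0.8614 / 0.3387 = 16.22 m
FS = H_c / H = 16.22 / 8.9 = 1.823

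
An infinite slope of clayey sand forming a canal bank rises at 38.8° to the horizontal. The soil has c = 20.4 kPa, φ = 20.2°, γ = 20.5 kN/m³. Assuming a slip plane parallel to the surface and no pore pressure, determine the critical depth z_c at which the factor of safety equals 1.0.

Setting FS = 1.00 in FS = [c + γz cos²β tanφ] / [γz sinβ cosβ] and solving for z:
z = c / [γ cosβ (FS·sinβ − cosβ·tanφ)]
  = 20.4 / [20.5·cos38.8°·(1.00·sin38.8° − cos38.8°·tan20.2°)]
  = 20.4 / [20.5·0.7793·(1.00·0.6266 − 0.7793·0.3679)]
  = 20.4 / 5.4298 = 3.757 m

z_c = 3.76 m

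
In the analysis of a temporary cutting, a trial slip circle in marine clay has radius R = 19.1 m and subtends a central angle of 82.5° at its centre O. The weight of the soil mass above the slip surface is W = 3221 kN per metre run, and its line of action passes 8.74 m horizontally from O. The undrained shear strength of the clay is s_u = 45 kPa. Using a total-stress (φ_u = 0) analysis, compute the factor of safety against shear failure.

FS = 0.84

Taking moments about the centre O, the resisting moment is provided by the undrained shear strength acting along the arc:
Arc length L_a = R·θ = 19.1·(82.5°·π/180) = 19.1·1.4399 = 27.50 m
M_R = s_u·L_a·R = 45·27.50·19.1 = 23638.0 kN·m/m
M_D = W·d = 3221·8.74 = 28151.5 kN·m/m
FS = M_R / M_D = 23638.0 / 28151.5 = 0.840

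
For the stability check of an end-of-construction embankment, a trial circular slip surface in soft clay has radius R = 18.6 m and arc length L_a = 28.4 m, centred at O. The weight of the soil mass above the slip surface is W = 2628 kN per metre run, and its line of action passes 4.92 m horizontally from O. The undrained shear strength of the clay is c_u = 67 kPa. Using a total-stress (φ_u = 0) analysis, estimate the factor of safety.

Taking moments about the centre O, the resisting moment is provided by the undrained shear strength acting along the arc:
M_R = c_u·L_a·R = 67·28.40·18.6 = 35392.1 kN·m/m
M_D = W·d = 2628·4.92 = 12929.8 kN·m/m
FS = M_R / M_D = 35392.1 / 12929.8 = 2.737

FS = 2.74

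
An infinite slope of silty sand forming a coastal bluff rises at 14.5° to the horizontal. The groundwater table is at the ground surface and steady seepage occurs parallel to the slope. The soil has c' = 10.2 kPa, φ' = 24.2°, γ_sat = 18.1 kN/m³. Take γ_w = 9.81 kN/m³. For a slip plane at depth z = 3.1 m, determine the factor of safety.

With seepage parallel to the slope and the water table at the surface, the effective normal stress on the slip plane uses the buoyant unit weight γ' = γ_sat − γ_w while the driving shear stress uses γ_sat:
FS = [c' + γ' z cos²β tanφ'] / [γ_sat z sinβ cosβ]
γ' = 18.1 − 9.81 = 8.29 kN/m³
Numerator = 10.2 + 8.29·3.1·cos²14.5°·tan24.2° = 10.2 + 8.29·3.1·0.9373·0.4494 = 21.026 kPa
Denominator = 18.1·3.1·sin14.5°·cos14.5° = 18.1·3.1·0.2504·0.9681 = 13.601 kPa
FS = 21.026 / 13.601 = 1.546

FS = 1.55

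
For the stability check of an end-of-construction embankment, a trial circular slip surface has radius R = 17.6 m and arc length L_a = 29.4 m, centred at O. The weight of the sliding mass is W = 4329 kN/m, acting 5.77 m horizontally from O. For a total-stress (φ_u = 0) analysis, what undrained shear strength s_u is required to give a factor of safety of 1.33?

s_u = 64.2 kPa

FS = s_u·L_a·R / (W·d), so s_u = FS·W·d / (L_a·R).
s_u = 1.33·4329·5.77 / (29.40·17.6) = 33221.2 / 517.44 = 64.20 kPa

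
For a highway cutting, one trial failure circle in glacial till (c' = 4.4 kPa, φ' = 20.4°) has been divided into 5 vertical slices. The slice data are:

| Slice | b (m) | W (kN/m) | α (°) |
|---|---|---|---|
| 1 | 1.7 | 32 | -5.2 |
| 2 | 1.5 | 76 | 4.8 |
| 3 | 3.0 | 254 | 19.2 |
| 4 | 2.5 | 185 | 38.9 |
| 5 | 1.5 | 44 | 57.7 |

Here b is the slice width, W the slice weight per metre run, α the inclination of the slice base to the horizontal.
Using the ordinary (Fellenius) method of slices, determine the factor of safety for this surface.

FS = 1.02

Ordinary method of slices: FS = Σ[c'·Δl_i + (W_i cosα_i)·tanφ'] / Σ W_i sinα_i, with Δl_i = b_i / cosα_i.
Slice 1: Δl = 1.7/cos(-5.2°) = 1.707 m; N'_1 = 32·cos(-5.2°) = 31.9; c'Δl = 7.51; W sinα = -2.9
Slice 2: Δl = 1.5/cos4.8° = 1.505 m; N'_2 = 76·cos4.8° = 75.7; c'Δl = 6.62; W sinα = 6.4
Slice 3: Δl = 3.0/cos19.2° = 3.177 m; N'_3 = 254·cos19.2° = 239.9; c'Δl = 13.98; W sinα = 83.5
Slice 4: Δl = 2.5/cos38.9° = 3.212 m; N'_4 = 185·cos38.9° = 144.0; c'Δl = 14.13; W sinα = 116.2
Slice 5: Δl = 1.5/cos57.7° = 2.807 m; N'_5 = 44·cos57.7° = 23.5; c'Δl = 12.35; W sinα = 37.2
Σc'Δl = 54.6 kN/m; ΣN' = 515.0 kN/m; ΣW sinα = 240.4 kN/m
Resisting = 54.6 + 515.0·tan20.4° = 54.6 + 191.5 = 246.1 kN/m
FS = 246.1 / 240.4 = 1.024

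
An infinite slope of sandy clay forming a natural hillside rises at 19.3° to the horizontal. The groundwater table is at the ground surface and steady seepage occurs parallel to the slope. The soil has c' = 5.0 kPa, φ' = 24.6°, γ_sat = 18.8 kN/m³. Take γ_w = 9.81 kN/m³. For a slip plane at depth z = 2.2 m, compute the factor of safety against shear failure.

With seepage parallel to the slope and the water table at the surface, the effective normal stress on the slip plane uses the buoyant unit weight γ' = γ_sat − γ_w while the driving shear stress uses γ_sat:
FS = [c' + γ' z cos²β tanφ'] / [γ_sat z sinβ cosβ]
γ' = 18.8 − 9.81 = 8.99 kN/m³
Numerator = 5.0 + 8.99·2.2·cos²19.3°·tan24.6° = 5.0 + 8.99·2.2·0.8908·0.4578 = 13.066 kPa
Denominator = 18.8·2.2·sin19.3°·cos19.3° = 18.8·2.2·0.3305·0.9438 = 12.902 kPa
FS = 13.066 / 12.902 = 1.013

FS = 1.01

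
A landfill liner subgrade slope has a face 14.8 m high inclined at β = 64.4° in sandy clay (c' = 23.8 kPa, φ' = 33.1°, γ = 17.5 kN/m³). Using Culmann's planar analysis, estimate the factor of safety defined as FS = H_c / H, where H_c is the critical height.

H_c = (4c'/γ) · sinβ cosφ' / [1 − cos(β − φ')]
    = (4·23.8/17.5) · sin64.4°·cos33.1° / [1 − cos31.3°]
    = 5.440 · 0.7555 / 0.1455 = 28.24 m
FS = H_c / H = 28.24 / 14.8 = 1.908

FS = 1.91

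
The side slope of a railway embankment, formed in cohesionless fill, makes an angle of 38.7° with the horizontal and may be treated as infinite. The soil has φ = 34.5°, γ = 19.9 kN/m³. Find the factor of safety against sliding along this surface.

For a dry cohesionless infinite slope the factor of safety is FS = tanφ / tanβ.
FS = tan34.5° / tan38.7° = 0.6873 / 0.8012 = 0.858

FS = 0.86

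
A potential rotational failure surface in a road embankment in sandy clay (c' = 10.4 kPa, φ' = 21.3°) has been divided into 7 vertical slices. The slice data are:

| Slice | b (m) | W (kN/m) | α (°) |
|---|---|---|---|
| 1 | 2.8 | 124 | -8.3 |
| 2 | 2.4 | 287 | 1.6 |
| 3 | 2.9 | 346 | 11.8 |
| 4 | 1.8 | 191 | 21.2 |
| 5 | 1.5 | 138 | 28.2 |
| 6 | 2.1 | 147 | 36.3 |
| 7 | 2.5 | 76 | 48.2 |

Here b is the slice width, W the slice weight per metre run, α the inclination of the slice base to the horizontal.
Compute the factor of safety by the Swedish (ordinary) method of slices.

FS = 1.96

Ordinary method of slices: FS = Σ[c'·Δl_i + (W_i cosα_i)·tanφ'] / Σ W_i sinα_i, with Δl_i = b_i / cosα_i.
Slice 1: Δl = 2.8/cos(-8.3°) = 2.830 m; N'_1 = 124·cos(-8.3°) = 122.7; c'Δl = 29.43; W sinα = -17.9
Slice 2: Δl = 2.4/cos1.6° = 2.401 m; N'_2 = 287·cos1.6° = 286.9; c'Δl = 24.97; W sinα = 8.0
Slice 3: Δl = 2.9/cos11.8° = 2.963 m; N'_3 = 346·cos11.8° = 338.7; c'Δl = 30.81; W sinα = 70.8
Slice 4: Δl = 1.8/cos21.2° = 1.931 m; N'_4 = 191·cos21.2° = 178.1; c'Δl = 20.08; W sinα = 69.1
Slice 5: Δl = 1.5/cos28.2° = 1.702 m; N'_5 = 138·cos28.2° = 121.6; c'Δl = 17.70; W sinα = 65.2
Slice 6: Δl = 2.1/cos36.3° = 2.606 m; N'_6 = 147·cos36.3° = 118.5; c'Δl = 27.10; W sinα = 87.0
Slice 7: Δl = 2.5/cos48.2° = 3.751 m; N'_7 = 76·cos48.2° = 50.7; c'Δl = 39.01; W sinα = 56.7
Σc'Δl = 189.1 kN/m; ΣN' = 1217.1 kN/m; ΣW sinα = 338.8 kN/m
Resisting = 189.1 + 1217.1·tan21.3° = 189.1 + 474.5 = 663.6 kN/m
FS = 663.6 / 338.8 = 1.959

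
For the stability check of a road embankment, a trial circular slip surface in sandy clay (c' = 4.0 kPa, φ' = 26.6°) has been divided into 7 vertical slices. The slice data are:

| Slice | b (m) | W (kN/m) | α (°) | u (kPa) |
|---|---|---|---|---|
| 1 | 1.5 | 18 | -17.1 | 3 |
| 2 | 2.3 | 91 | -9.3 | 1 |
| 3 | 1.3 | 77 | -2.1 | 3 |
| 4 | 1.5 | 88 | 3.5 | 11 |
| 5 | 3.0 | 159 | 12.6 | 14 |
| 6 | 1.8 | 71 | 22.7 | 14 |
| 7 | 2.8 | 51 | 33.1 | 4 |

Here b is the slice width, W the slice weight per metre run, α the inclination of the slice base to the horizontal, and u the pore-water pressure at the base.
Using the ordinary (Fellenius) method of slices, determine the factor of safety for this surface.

FS = 3.76

Ordinary method of slices: FS = Σ[c'·Δl_i + (W_i cosα_i − u_i·Δl_i)·tanφ'] / Σ W_i sinα_i, with Δl_i = b_i / cosα_i.
Slice 1: Δl = 1.5/cos(-17.1°) = 1.569 m; N'_1 = 18·cos(-17.1°) − 3·1.569 = 12.5; c'Δl = 6.28; W sinα = -5.3
Slice 2: Δl = 2.3/cos(-9.3°) = 2.331 m; N'_2 = 91·cos(-9.3°) − 1·2.331 = 87.5; c'Δl = 9.32; W sinα = -14.7
Slice 3: Δl = 1.3/cos(-2.1°) = 1.301 m; N'_3 = 77·cos(-2.1°) − 3·1.301 = 73.0; c'Δl = 5.20; W sinα = -2.8
Slice 4: Δl = 1.5/cos3.5° = 1.503 m; N'_4 = 88·cos3.5° − 11·1.503 = 71.3; c'Δl = 6.01; W sinα = 5.4
Slice 5: Δl = 3.0/cos12.6° = 3.074 m; N'_5 = 159·cos12.6° − 14·3.074 = 112.1; c'Δl = 12.30; W sinα = 34.7
Slice 6: Δl = 1.8/cos22.7° = 1.951 m; N'_6 = 71·cos22.7° − 14·1.951 = 38.2; c'Δl = 7.80; W sinα = 27.4
Slice 7: Δl = 2.8/cos33.1° = 3.342 m; N'_7 = 51·cos33.1° − 4·3.342 = 29.4; c'Δl = 13.37; W sinα = 27.9
Σc'Δl = 60.3 kN/m; ΣN' = 424.0 kN/m; ΣW sinα = 72.5 kN/m
Resisting = 60.3 + 424.0·tan26.6° = 60.3 + 212.3 = 272.6 kN/m
FS = 272.6 / 72.5 = 3.761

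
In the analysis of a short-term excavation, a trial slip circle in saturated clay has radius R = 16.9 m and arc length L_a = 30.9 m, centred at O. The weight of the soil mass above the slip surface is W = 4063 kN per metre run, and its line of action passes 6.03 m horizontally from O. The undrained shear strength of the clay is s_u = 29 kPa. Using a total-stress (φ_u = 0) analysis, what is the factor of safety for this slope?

FS = 0.62

Taking moments about the centre O, the resisting moment is provided by the undrained shear strength acting along the arc:
M_R = s_u·L_a·R = 29·30.90·16.9 = 15144.1 kN·m/m
M_D = W·d = 4063·6.03 = 24499.9 kN·m/m
FS = M_R / M_D = 15144.1 / 24499.9 = 0.618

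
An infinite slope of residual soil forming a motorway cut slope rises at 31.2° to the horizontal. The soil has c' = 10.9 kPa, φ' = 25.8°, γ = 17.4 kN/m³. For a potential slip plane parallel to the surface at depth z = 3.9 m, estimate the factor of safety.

For an infinite slope with a slip plane parallel to the surface (no pore pressure): FS = [c' + γz cos²β tanφ'] / [γz sinβ cosβ].
γz = 17.4·3.9 = 67.86 kN/m²
Numerator = 10.9 + 67.86·cos²31.2°·tan25.8° = 10.9 + 67.86·0.7316·0.4834 = 34.902 kPa
Denominator = 67.86·sin31.2°·cos31.2° = 67.86·0.5180·0.8554 = 30.069 kPa
FS = 34.902 / 30.069 = 1.161

FS = 1.16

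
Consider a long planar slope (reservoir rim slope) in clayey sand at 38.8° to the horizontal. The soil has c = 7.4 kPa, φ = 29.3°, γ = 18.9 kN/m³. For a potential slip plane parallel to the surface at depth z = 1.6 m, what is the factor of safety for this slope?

For an infinite slope with a slip plane parallel to the surface (no pore pressure): FS = [c + γz cos²β tanφ] / [γz sinβ cosβ].
γz = 18.9·1.6 = 30.24 kN/m²
Numerator = 7.4 + 30.24·cos²38.8°·tan29.3° = 7.4 + 30.24·0.6074·0.5612 = 17.707 kPa
Denominator = 30.24·sin38.8°·cos38.8° = 30.24·0.6266·0.7793 = 14.767 kPa
FS = 17.707 / 14.767 = 1.199

FS = 1.20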